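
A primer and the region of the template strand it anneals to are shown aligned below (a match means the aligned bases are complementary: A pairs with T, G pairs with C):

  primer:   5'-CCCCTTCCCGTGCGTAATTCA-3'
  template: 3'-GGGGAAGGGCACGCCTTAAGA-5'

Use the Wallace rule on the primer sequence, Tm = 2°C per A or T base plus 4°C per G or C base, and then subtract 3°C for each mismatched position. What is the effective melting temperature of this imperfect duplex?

Primer base counts: A=3, T=6, G=3, C=9 → A+T=9, G+C=12
Perfect-match Tm = 2(9) + 4(12) = 18 + 48 = 66°C
Mismatches (positions where the bases are not complementary): 2 (at positions 15, 21)
Effective Tm = 66 − 2×3 = 66 − 6 = 60°C

60°C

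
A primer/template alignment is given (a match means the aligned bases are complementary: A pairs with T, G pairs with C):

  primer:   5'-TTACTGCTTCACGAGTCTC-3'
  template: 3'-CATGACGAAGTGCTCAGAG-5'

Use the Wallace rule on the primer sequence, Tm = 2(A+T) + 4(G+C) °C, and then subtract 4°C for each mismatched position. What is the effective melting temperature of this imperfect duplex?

52°C

Primer base counts: A=3, T=7, G=3, C=6 → A+T=10, G+C=9
Perfect-match Tm = 2(10) + 4(9) = 20 + 36 = 56°C
Mismatches (positions where the bases are not complementary): 1 (at position 1)
Effective Tm = 56 − 1×4 = 56 − 4 = 52°C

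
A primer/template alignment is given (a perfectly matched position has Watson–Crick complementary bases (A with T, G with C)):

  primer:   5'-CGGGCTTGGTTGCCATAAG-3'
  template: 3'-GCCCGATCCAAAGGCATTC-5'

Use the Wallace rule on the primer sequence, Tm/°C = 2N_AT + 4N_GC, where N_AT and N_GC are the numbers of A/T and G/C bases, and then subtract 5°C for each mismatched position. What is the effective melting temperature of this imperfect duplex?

45°C

Primer base counts: A=3, T=5, G=7, C=4 → A+T=8, G+C=11
Perfect-match Tm = 2(8) + 4(11) = 16 + 44 = 60°C
Mismatches (positions where the bases are not complementary): 3 (at positions 7, 12, 15)
Effective Tm = 60 − 3×5 = 60 − 15 = 45°C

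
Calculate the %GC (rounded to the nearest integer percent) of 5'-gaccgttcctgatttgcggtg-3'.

57%

Counting bases: C=5, G=7, A=2, T=7
G+C = 7 + 5 = 12 out of 21 bases
%GC = 12/21 × 100 = 57.14% ≈ 57%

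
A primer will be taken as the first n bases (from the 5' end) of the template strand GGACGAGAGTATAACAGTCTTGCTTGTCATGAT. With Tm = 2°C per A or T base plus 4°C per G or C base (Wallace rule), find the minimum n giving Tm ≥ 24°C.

n = 7

First 6 bases: GGACGA → Tm = 20°C (< 24°C)
First 7 bases: GGACGAG → Tm = 24°C (≥ 24°C)
Each additional base adds 2°C (A/T) or 4°C (G/C), so Tm is non-decreasing in n; n = 7 is the first length to reach 24°C.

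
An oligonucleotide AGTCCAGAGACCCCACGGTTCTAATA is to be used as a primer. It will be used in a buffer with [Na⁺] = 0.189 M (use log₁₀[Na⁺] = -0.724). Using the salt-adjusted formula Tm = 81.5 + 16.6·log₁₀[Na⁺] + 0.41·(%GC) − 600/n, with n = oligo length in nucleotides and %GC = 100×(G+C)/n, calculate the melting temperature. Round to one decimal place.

Length n = 26. T=5, A=8, G=5, C=8
G+C = 13, so %GC = 13/26 × 100 = 50%
Salt term: 16.6 × (-0.724) = -12.018
GC term: 0.41 × 50 = 20.5; length term: −600/26 = −23.077
Tm = 81.5 + (-12.018) + 20.5 − 23.077 = 66.905 → 66.9°C

66.9°C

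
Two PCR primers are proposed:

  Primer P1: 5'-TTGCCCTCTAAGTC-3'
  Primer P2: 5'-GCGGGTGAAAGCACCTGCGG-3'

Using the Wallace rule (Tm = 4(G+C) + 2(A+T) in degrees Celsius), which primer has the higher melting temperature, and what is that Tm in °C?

Primer P2, 68°C

Primer P1: A+T=7, G+C=7 → Tm = 2(7)+4(7) = 42°C
Primer P2: A+T=6, G+C=14 → Tm = 2(6)+4(14) = 68°C
42°C vs 68°C → primer P2 is higher.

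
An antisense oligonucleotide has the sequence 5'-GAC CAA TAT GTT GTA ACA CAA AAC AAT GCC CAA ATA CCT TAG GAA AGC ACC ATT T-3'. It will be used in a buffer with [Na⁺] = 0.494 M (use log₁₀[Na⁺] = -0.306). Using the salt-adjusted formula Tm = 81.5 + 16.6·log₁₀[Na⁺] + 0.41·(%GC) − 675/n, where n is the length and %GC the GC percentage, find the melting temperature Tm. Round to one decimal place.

Length n = 55. Base counts: C=13, G=7, T=12, A=23
G+C = 20, so %GC = 20/55 × 100 = 36.364%
Salt term: 16.6 × (-0.306) = -5.08
GC term: 0.41 × 36.364 = 14.909; length term: −675/55 = −12.273
Tm = 81.5 + (-5.08) + 14.909 − 12.273 = 79.056 → 79.1°C

79.1°C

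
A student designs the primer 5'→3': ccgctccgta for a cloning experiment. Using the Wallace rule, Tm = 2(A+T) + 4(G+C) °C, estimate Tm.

34°C

Counting bases: A=1, G=2, T=2, C=5
AT pairs contribute 3, GC pairs contribute 7.
Tm = 2(3) + 4(7) = 6 + 28 = 34°C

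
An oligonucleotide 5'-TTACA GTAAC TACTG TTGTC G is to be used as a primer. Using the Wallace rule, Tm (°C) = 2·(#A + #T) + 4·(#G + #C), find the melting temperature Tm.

58°C

Base counts: G=4, A=5, C=4, T=8
AT pairs contribute 13, GC pairs contribute 8.
Tm = 2×13 + 4×8 = 58°C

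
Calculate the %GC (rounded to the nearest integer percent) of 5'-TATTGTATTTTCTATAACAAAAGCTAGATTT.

Base counts: G=3, C=3, A=11, T=14
G+C = 3 + 3 = 6 out of 31 bases
%GC = 6/31 × 100 = 19.35% ≈ 19%

19%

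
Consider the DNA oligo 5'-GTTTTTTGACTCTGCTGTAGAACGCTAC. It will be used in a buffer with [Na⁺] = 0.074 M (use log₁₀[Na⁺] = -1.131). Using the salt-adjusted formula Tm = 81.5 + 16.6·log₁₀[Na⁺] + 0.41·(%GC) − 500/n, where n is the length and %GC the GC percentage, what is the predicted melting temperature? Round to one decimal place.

62.4°C

Length n = 28. Counting bases: T=11, A=5, G=6, C=6
G+C = 12, so %GC = 12/28 × 100 = 42.857%
Salt term: 16.6 × (-1.131) = -18.775
GC term: 0.41 × 42.857 = 17.571; length term: −500/28 = −17.857
Tm = 81.5 + (-18.775) + 17.571 − 17.857 = 62.439 → 62.4°C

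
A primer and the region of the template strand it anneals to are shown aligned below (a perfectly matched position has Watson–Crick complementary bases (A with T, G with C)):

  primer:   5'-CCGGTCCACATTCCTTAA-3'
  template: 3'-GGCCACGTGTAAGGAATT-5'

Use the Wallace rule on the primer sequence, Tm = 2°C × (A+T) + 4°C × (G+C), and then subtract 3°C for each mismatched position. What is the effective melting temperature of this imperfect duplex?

Primer base counts: A=4, T=5, G=2, C=7 → A+T=9, G+C=9
Perfect-match Tm = 2(9) + 4(9) = 18 + 36 = 54°C
Mismatches (positions where the bases are not complementary): 1 (at position 6)
Effective Tm = 54 − 1×3 = 54 − 3 = 51°C

51°C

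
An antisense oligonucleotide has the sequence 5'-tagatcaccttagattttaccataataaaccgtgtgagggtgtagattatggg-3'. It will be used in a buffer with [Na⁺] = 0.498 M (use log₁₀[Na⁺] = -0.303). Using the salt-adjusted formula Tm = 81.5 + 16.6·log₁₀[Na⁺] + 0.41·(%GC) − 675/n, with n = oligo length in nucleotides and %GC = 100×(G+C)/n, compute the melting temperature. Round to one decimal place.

Length n = 53. Counting bases: T=17, G=13, C=7, A=16
G+C = 20, so %GC = 20/53 × 100 = 37.736%
Salt term: 16.6 × (-0.303) = -5.03
GC term: 0.41 × 37.736 = 15.472; length term: −675/53 = −12.736
Tm = 81.5 + (-5.03) + 15.472 − 12.736 = 79.206 → 79.2°C

79.2°C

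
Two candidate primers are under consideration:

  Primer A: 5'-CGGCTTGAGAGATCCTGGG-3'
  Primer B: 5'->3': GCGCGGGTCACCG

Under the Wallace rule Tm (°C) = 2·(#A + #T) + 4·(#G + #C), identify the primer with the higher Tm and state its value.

Primer A: A+T=7, G+C=12 → Tm = 2(7)+4(12) = 62°C
Primer B: A+T=2, G+C=11 → Tm = 2(2)+4(11) = 48°C
62°C vs 48°C → primer A is higher.

Primer A, 62°C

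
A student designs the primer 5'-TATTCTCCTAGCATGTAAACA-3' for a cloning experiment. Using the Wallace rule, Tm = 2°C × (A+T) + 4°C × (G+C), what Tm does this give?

56°C

Scanning the sequence gives T=7, G=2, C=5, A=7.
So N_AT = 14 and N_GC = 7.
Tm = 4·7 + 2·14 = 28 + 28 = 56°C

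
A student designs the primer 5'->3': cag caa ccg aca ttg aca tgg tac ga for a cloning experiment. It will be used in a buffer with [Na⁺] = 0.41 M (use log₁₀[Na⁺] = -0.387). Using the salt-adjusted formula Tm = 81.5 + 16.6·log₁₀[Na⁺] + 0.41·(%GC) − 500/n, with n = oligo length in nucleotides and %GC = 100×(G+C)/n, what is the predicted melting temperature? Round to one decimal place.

76.3°C

Length n = 26. Base counts: A=9, C=7, T=4, G=6
G+C = 13, so %GC = 13/26 × 100 = 50%
Salt term: 16.6 × (-0.387) = -6.424
GC term: 0.41 × 50 = 20.5; length term: −500/26 = −19.231
Tm = 81.5 + (-6.424) + 20.5 − 19.231 = 76.345 → 76.3°C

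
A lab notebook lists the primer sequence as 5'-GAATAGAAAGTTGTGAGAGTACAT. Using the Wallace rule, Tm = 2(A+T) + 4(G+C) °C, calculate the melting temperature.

64°C

Scanning the sequence gives C=1, A=10, T=6, G=7.
So N_AT = 16 and N_GC = 8.
Tm = 4·8 + 2·16 = 32 + 32 = 64°C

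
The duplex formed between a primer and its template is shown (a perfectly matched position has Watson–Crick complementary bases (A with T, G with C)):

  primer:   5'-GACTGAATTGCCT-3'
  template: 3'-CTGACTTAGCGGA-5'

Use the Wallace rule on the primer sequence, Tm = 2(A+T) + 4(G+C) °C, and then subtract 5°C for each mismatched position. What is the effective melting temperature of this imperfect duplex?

33°C

Primer base counts: A=3, T=4, G=3, C=3 → A+T=7, G+C=6
Perfect-match Tm = 2(7) + 4(6) = 14 + 24 = 38°C
Mismatches (positions where the bases are not complementary): 1 (at position 9)
Effective Tm = 38 − 1×5 = 38 − 5 = 33°C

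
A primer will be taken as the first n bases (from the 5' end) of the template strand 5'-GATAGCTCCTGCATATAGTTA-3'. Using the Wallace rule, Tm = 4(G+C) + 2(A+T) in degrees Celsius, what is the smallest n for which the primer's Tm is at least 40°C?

n = 13

First 12 bases: GATAGCTCCTGC → Tm = 38°C (< 40°C)
First 13 bases: GATAGCTCCTGCA → Tm = 40°C (≥ 40°C)
Each additional base adds 2°C (A/T) or 4°C (G/C), so Tm is non-decreasing in n; n = 13 is the first length to reach 40°C.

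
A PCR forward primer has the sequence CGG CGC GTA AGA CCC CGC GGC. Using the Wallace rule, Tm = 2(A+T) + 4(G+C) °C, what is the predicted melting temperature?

76°C

Scanning the sequence gives T=1, G=8, A=3, C=9.
AT pairs contribute 4, GC pairs contribute 17.
Tm = 2(4) + 4(17) = 8 + 68 = 76°C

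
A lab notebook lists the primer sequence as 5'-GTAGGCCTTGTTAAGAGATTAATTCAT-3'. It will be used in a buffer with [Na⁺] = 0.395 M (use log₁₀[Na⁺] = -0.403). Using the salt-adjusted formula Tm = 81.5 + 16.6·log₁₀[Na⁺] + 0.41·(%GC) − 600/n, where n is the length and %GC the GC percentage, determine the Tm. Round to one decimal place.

66.3°C

Length n = 27. A=8, G=6, C=3, T=10
G+C = 9, so %GC = 9/27 × 100 = 33.333%
Salt term: 16.6 × (-0.403) = -6.69
GC term: 0.41 × 33.333 = 13.667; length term: −600/27 = −22.222
Tm = 81.5 + (-6.69) + 13.667 − 22.222 = 66.255 → 66.3°C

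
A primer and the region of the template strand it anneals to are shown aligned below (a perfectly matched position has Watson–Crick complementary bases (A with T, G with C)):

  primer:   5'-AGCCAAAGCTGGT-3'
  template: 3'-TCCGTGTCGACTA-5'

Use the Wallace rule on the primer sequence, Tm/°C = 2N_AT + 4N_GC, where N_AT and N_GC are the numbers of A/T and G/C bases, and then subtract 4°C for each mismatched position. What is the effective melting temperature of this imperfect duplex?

28°C

Primer base counts: A=4, T=2, G=4, C=3 → A+T=6, G+C=7
Perfect-match Tm = 2(6) + 4(7) = 12 + 28 = 40°C
Mismatches (positions where the bases are not complementary): 3 (at positions 3, 6, 12)
Effective Tm = 40 − 3×4 = 40 − 12 = 28°C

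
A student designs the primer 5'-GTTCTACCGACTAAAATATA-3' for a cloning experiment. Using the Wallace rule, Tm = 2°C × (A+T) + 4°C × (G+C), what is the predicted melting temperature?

52°C

A=8, C=4, T=6, G=2
A+T = 14, G+C = 6
Tm = 4·6 + 2·14 = 24 + 28 = 52°C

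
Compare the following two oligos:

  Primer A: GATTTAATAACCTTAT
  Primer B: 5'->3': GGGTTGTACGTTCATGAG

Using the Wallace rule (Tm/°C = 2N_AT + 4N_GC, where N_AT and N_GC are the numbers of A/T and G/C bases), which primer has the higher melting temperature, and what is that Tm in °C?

Primer A: A+T=13, G+C=3 → Tm = 2(13)+4(3) = 38°C
Primer B: A+T=9, G+C=9 → Tm = 2(9)+4(9) = 54°C
38°C vs 54°C → primer B is higher.

Primer B, 54°C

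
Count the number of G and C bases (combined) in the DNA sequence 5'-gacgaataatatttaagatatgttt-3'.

5

C=1, A=10, T=10, G=4
Total G or C: 4 + 1 = 5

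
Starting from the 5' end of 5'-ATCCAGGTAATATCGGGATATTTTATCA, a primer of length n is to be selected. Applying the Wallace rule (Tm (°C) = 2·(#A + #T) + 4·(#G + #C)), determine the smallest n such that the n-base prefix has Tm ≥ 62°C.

First 22 bases: ATCCAGGTAATATCGGGATATT → Tm = 60°C (< 62°C)
First 23 bases: ATCCAGGTAATATCGGGATATTT → Tm = 62°C (≥ 62°C)
Since every base adds ≥2°C, Tm only increases with n, so the threshold is first crossed at n = 23.

n = 23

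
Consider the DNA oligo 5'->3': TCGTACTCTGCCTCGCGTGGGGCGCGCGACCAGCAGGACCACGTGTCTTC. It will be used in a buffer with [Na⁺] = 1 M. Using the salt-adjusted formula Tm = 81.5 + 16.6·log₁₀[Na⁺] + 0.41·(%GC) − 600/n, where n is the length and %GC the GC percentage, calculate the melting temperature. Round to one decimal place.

97.4°C

Length n = 50. T=10, A=6, C=18, G=16
G+C = 34, so %GC = 34/50 × 100 = 68%
Salt term: 16.6 × (0) = 0
GC term: 0.41 × 68 = 27.88; length term: −600/50 = −12
Tm = 81.5 + (0) + 27.88 − 12 = 97.38 → 97.4°C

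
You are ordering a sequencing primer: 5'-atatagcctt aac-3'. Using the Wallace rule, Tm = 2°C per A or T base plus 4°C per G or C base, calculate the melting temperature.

34°C

C=3, G=1, A=5, T=4
A+T = 9, G+C = 4
Tm = 4·4 + 2·9 = 16 + 18 = 34°C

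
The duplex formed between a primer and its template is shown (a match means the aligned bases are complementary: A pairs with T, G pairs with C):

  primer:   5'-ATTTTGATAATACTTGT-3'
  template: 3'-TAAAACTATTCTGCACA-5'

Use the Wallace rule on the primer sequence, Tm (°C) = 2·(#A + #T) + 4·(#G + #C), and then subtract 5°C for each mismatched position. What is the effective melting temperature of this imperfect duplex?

30°C

Primer base counts: A=5, T=9, G=2, C=1 → A+T=14, G+C=3
Perfect-match Tm = 2(14) + 4(3) = 28 + 12 = 40°C
Mismatches (positions where the bases are not complementary): 2 (at positions 11, 14)
Effective Tm = 40 − 2×5 = 40 − 10 = 30°C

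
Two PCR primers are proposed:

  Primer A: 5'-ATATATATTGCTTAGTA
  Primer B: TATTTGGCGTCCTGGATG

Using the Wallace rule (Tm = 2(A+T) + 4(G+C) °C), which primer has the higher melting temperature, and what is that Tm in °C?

Primer B, 54°C

Primer A: A+T=14, G+C=3 → Tm = 2(14)+4(3) = 40°C
Primer B: A+T=9, G+C=9 → Tm = 2(9)+4(9) = 54°C
40°C vs 54°C → primer B is higher.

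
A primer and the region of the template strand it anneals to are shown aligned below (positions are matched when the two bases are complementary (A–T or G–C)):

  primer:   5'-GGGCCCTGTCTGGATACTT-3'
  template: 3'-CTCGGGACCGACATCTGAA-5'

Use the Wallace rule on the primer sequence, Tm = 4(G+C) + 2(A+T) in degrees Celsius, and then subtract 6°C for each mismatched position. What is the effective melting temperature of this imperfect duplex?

Primer base counts: A=2, T=6, G=6, C=5 → A+T=8, G+C=11
Perfect-match Tm = 2(8) + 4(11) = 16 + 44 = 60°C
Mismatches (positions where the bases are not complementary): 4 (at positions 2, 9, 13, 15)
Effective Tm = 60 − 4×6 = 60 − 24 = 36°C

36°C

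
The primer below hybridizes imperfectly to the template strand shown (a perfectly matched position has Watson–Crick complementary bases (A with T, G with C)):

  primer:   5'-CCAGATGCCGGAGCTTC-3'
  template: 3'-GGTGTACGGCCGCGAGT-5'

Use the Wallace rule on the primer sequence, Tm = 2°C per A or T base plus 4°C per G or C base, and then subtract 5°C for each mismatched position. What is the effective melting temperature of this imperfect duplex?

Primer base counts: A=3, T=3, G=5, C=6 → A+T=6, G+C=11
Perfect-match Tm = 2(6) + 4(11) = 12 + 44 = 56°C
Mismatches (positions where the bases are not complementary): 4 (at positions 4, 12, 16, 17)
Effective Tm = 56 − 4×5 = 56 − 20 = 36°C

36°C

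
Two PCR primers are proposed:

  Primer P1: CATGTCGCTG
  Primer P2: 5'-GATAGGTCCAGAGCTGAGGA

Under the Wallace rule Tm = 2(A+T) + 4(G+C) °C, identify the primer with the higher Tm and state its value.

Primer P2, 62°C

Primer P1: A+T=4, G+C=6 → Tm = 2(4)+4(6) = 32°C
Primer P2: A+T=9, G+C=11 → Tm = 2(9)+4(11) = 62°C
32°C vs 62°C → primer P2 is higher.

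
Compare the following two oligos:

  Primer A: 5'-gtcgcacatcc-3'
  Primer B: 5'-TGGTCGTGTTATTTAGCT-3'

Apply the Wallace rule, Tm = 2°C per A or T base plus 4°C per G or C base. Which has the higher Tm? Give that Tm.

Primer A: A+T=4, G+C=7 → Tm = 2(4)+4(7) = 36°C
Primer B: A+T=11, G+C=7 → Tm = 2(11)+4(7) = 50°C
36°C vs 50°C → primer B is higher.

Primer B, 50°C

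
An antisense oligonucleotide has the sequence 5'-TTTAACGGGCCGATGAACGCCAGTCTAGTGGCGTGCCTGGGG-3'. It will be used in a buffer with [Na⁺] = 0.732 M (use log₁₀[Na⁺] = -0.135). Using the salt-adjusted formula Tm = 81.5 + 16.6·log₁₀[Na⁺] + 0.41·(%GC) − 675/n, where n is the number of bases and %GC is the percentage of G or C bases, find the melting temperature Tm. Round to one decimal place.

88.6°C

Length n = 42. A=7, G=16, C=10, T=9
G+C = 26, so %GC = 26/42 × 100 = 61.905%
Salt term: 16.6 × (-0.135) = -2.241
GC term: 0.41 × 61.905 = 25.381; length term: −675/42 = −16.071
Tm = 81.5 + (-2.241) + 25.381 − 16.071 = 88.569 → 88.6°C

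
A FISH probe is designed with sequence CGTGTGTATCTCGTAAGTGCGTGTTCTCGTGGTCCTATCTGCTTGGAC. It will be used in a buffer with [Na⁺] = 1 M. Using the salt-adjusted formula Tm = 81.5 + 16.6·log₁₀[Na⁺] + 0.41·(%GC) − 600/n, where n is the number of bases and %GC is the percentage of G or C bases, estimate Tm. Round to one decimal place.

Length n = 48. Counting bases: T=18, G=14, C=11, A=5
G+C = 25, so %GC = 25/48 × 100 = 52.083%
Salt term: 16.6 × (0) = 0
GC term: 0.41 × 52.083 = 21.354; length term: −600/48 = −12.5
Tm = 81.5 + (0) + 21.354 − 12.5 = 90.354 → 90.4°C

90.4°C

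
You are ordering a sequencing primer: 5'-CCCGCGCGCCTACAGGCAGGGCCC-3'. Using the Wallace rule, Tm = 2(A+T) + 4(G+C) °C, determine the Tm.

Scanning the sequence gives G=8, A=3, T=1, C=12.
So N_AT = 4 and N_GC = 20.
Tm = 2(4) + 4(20) = 8 + 80 = 88°C

88°C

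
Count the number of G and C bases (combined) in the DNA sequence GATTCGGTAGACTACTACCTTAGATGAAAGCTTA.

13

Scanning the sequence gives C=6, G=7, A=11, T=10.
Total G or C: 7 + 6 = 13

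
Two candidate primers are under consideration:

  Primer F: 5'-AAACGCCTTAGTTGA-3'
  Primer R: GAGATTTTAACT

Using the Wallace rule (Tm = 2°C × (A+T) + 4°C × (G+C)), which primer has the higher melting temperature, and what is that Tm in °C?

Primer F, 42°C

Primer F: A+T=9, G+C=6 → Tm = 2(9)+4(6) = 42°C
Primer R: A+T=9, G+C=3 → Tm = 2(9)+4(3) = 30°C
42°C vs 30°C → primer F is higher.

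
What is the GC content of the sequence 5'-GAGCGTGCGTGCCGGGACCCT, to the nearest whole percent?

Counting bases: G=9, C=7, T=3, A=2
G+C = 9 + 7 = 16 out of 21 bases
%GC = 16/21 × 100 = 76.19% ≈ 76%

76%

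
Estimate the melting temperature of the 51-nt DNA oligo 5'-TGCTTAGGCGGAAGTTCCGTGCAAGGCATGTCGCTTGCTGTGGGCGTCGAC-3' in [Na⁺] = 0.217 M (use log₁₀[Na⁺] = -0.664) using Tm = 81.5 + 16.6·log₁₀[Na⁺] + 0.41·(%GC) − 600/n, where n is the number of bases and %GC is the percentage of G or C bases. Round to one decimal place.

83.6°C

Length n = 51. G=19, C=12, A=7, T=13
G+C = 31, so %GC = 31/51 × 100 = 60.784%
Salt term: 16.6 × (-0.664) = -11.022
GC term: 0.41 × 60.784 = 24.921; length term: −600/51 = −11.765
Tm = 81.5 + (-11.022) + 24.921 − 11.765 = 83.634 → 83.6°C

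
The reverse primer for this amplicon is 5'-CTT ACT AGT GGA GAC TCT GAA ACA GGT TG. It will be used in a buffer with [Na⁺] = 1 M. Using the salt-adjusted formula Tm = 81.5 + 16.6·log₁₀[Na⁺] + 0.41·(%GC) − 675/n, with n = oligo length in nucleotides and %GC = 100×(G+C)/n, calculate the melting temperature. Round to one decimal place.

Length n = 29. Base counts: C=5, A=8, G=8, T=8
G+C = 13, so %GC = 13/29 × 100 = 44.828%
Salt term: 16.6 × (0) = 0
GC term: 0.41 × 44.828 = 18.379; length term: −675/29 = −23.276
Tm = 81.5 + (0) + 18.379 − 23.276 = 76.603 → 76.6°C

76.6°C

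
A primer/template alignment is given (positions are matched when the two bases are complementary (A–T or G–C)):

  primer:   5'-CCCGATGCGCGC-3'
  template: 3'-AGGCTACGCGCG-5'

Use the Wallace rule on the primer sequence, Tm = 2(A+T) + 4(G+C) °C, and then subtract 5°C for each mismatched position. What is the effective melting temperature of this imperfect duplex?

Primer base counts: A=1, T=1, G=4, C=6 → A+T=2, G+C=10
Perfect-match Tm = 2(2) + 4(10) = 4 + 40 = 44°C
Mismatches (positions where the bases are not complementary): 1 (at position 1)
Effective Tm = 44 − 1×5 = 44 − 5 = 39°C

39°C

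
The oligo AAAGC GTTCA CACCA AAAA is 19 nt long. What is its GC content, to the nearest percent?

T=2, C=5, A=10, G=2
G+C = 2 + 5 = 7 out of 19 bases
%GC = 7/19 × 100 = 36.84% ≈ 37%

37%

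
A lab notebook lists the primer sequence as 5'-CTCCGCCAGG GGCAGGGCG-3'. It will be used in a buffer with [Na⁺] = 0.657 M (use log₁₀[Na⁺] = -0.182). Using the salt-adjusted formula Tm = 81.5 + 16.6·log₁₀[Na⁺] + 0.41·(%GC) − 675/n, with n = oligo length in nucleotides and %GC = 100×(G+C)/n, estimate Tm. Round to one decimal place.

Length n = 19. Scanning the sequence gives T=1, A=2, C=7, G=9.
G+C = 16, so %GC = 16/19 × 100 = 84.211%
Salt term: 16.6 × (-0.182) = -3.021
GC term: 0.41 × 84.211 = 34.527; length term: −675/19 = −35.526
Tm = 81.5 + (-3.021) + 34.527 − 35.526 = 77.48 → 77.5°C

77.5°C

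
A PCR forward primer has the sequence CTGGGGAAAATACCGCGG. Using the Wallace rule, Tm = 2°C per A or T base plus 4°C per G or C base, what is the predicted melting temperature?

58°C

C=4, A=5, G=7, T=2
A+T = 7, G+C = 11
Tm = 2(7) + 4(11) = 14 + 44 = 58°C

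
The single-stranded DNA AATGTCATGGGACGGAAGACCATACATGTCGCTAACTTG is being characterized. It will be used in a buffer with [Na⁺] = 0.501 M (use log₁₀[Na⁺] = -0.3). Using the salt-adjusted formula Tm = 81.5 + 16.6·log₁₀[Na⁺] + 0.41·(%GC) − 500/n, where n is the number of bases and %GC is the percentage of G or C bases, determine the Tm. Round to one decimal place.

82.6°C

Length n = 39. Base counts: T=9, G=10, C=8, A=12
G+C = 18, so %GC = 18/39 × 100 = 46.154%
Salt term: 16.6 × (-0.3) = -4.98
GC term: 0.41 × 46.154 = 18.923; length term: −500/39 = −12.821
Tm = 81.5 + (-4.98) + 18.923 − 12.821 = 82.622 → 82.6°C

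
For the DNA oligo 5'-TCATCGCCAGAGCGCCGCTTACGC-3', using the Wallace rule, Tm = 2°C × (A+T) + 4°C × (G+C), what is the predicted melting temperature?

80°C

G=6, C=10, A=4, T=4
A+T = 8, G+C = 16
Tm = 4·16 + 2·8 = 64 + 16 = 80°C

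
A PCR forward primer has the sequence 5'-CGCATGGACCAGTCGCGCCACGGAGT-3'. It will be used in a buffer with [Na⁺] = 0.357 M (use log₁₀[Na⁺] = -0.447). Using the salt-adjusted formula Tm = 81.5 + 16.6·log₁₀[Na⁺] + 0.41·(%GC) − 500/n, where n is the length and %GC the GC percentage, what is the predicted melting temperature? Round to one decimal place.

Length n = 26. Counting bases: A=5, C=9, T=3, G=9
G+C = 18, so %GC = 18/26 × 100 = 69.231%
Salt term: 16.6 × (-0.447) = -7.42
GC term: 0.41 × 69.231 = 28.385; length term: −500/26 = −19.231
Tm = 81.5 + (-7.42) + 28.385 − 19.231 = 83.234 → 83.2°C

83.2°C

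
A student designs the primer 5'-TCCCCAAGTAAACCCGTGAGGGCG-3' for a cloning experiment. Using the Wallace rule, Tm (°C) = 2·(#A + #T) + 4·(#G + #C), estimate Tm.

C=8, G=7, T=3, A=6
A+T = 9, G+C = 15
Tm = 4·15 + 2·9 = 60 + 18 = 78°C

78°C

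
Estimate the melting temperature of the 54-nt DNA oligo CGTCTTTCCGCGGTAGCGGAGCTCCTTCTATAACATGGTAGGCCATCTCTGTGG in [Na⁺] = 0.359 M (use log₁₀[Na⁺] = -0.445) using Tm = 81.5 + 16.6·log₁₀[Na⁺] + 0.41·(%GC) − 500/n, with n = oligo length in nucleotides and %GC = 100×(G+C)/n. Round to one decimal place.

87.6°C

Length n = 54. T=16, G=15, C=15, A=8
G+C = 30, so %GC = 30/54 × 100 = 55.556%
Salt term: 16.6 × (-0.445) = -7.387
GC term: 0.41 × 55.556 = 22.778; length term: −500/54 = −9.259
Tm = 81.5 + (-7.387) + 22.778 − 9.259 = 87.632 → 87.6°C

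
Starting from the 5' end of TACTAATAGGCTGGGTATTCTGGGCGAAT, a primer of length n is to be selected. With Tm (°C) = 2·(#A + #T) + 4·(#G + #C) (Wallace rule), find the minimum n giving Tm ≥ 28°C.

First 10 bases: TACTAATAGG → Tm = 26°C (< 28°C)
First 11 bases: TACTAATAGGC → Tm = 30°C (≥ 28°C)
Each additional base adds 2°C (A/T) or 4°C (G/C), so Tm is non-decreasing in n; n = 11 is the first length to reach 28°C.

n = 11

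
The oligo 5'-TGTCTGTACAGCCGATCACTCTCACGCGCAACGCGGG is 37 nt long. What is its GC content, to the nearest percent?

62%

Counting bases: C=13, G=10, A=7, T=7
G+C = 10 + 13 = 23 out of 37 bases
%GC = 23/37 × 100 = 62.16% ≈ 62%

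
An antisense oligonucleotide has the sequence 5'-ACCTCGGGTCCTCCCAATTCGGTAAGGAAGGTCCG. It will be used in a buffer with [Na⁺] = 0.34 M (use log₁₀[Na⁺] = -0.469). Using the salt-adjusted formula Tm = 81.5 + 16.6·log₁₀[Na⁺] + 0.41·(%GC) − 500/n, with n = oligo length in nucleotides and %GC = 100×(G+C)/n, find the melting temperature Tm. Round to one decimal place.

84.0°C

Length n = 35. G=10, T=7, A=7, C=11
G+C = 21, so %GC = 21/35 × 100 = 60%
Salt term: 16.6 × (-0.469) = -7.785
GC term: 0.41 × 60 = 24.6; length term: −500/35 = −14.286
Tm = 81.5 + (-7.785) + 24.6 − 14.286 = 84.029 → 84.0°C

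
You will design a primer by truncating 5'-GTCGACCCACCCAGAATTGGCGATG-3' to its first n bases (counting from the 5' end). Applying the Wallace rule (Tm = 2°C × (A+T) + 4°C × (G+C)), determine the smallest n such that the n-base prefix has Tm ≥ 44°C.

n = 13

First 12 bases: GTCGACCCACCC → Tm = 42°C (< 44°C)
First 13 bases: GTCGACCCACCCA → Tm = 44°C (≥ 44°C)
Since every base adds ≥2°C, Tm only increases with n, so the threshold is first crossed at n = 13.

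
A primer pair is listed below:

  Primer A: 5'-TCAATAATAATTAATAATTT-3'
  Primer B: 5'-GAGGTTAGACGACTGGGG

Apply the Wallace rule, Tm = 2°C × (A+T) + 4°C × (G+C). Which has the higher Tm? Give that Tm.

Primer B, 58°C

Primer A: A+T=19, G+C=1 → Tm = 2(19)+4(1) = 42°C
Primer B: A+T=7, G+C=11 → Tm = 2(7)+4(11) = 58°C
42°C vs 58°C → primer B is higher.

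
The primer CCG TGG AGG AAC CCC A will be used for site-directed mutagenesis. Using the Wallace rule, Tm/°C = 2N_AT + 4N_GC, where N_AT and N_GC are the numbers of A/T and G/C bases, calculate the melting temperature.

54°C

Counting bases: A=4, C=6, G=5, T=1
So N_AT = 5 and N_GC = 11.
Tm = 4·11 + 2·5 = 44 + 10 = 54°C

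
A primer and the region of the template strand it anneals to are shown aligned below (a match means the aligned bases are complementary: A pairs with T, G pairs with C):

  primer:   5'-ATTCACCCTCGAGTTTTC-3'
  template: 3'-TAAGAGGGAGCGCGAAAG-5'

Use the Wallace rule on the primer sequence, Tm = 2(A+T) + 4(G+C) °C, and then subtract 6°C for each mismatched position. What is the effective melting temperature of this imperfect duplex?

34°C

Primer base counts: A=3, T=7, G=2, C=6 → A+T=10, G+C=8
Perfect-match Tm = 2(10) + 4(8) = 20 + 32 = 52°C
Mismatches (positions where the bases are not complementary): 3 (at positions 5, 12, 14)
Effective Tm = 52 − 3×6 = 52 − 18 = 34°C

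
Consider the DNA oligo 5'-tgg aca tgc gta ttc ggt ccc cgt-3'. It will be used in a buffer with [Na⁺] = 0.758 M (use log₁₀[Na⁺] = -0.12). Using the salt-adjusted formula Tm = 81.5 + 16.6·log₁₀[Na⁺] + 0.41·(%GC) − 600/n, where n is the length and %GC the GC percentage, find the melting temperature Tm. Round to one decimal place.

78.4°C

Length n = 24. Base counts: A=3, C=7, T=7, G=7
G+C = 14, so %GC = 14/24 × 100 = 58.333%
Salt term: 16.6 × (-0.12) = -1.992
GC term: 0.41 × 58.333 = 23.917; length term: −600/24 = −25
Tm = 81.5 + (-1.992) + 23.917 − 25 = 78.425 → 78.4°C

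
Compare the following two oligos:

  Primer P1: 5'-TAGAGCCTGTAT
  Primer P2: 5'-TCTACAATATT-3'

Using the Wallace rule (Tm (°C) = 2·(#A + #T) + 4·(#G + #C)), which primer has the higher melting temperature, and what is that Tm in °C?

Primer P1, 34°C

Primer P1: A+T=7, G+C=5 → Tm = 2(7)+4(5) = 34°C
Primer P2: A+T=9, G+C=2 → Tm = 2(9)+4(2) = 26°C
34°C vs 26°C → primer P1 is higher.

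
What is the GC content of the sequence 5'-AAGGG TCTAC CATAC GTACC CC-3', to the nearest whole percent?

55%

Base counts: A=6, C=8, T=4, G=4
G+C = 4 + 8 = 12 out of 22 bases
%GC = 12/22 × 100 = 54.55% ≈ 55%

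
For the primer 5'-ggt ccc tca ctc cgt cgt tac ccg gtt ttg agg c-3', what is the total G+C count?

21

Base counts: T=10, G=9, C=12, A=3
G+C = 9 + 12 = 21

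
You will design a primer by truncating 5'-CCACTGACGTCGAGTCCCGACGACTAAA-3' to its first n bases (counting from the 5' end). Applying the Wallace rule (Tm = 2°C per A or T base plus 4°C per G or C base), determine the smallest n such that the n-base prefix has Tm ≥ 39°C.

First 11 bases: CCACTGACGTC → Tm = 36°C (< 39°C)
First 12 bases: CCACTGACGTCG → Tm = 40°C (≥ 39°C)
Since every base adds ≥2°C, Tm only increases with n, so the threshold is first crossed at n = 12.

n = 12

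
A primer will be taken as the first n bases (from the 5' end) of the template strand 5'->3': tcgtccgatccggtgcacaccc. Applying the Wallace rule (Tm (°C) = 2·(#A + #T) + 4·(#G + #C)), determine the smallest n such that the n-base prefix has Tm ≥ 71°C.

First 21 bases: TCGTCCGATCCGGTGCACACC → Tm = 70°C (< 71°C)
First 22 bases: TCGTCCGATCCGGTGCACACCC → Tm = 74°C (≥ 71°C)
Each additional base adds 2°C (A/T) or 4°C (G/C), so Tm is non-decreasing in n; n = 22 is the first length to reach 71°C.

n = 22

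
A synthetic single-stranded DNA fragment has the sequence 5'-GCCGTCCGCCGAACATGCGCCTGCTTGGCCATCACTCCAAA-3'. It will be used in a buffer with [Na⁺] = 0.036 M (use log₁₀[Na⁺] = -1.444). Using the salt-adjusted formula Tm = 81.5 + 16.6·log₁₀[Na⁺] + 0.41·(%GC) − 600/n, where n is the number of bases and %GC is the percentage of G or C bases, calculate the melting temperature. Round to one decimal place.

Length n = 41. A=8, T=7, G=9, C=17
G+C = 26, so %GC = 26/41 × 100 = 63.415%
Salt term: 16.6 × (-1.444) = -23.97
GC term: 0.41 × 63.415 = 26; length term: −600/41 = −14.634
Tm = 81.5 + (-23.97) + 26 − 14.634 = 68.896 → 68.9°C

68.9°C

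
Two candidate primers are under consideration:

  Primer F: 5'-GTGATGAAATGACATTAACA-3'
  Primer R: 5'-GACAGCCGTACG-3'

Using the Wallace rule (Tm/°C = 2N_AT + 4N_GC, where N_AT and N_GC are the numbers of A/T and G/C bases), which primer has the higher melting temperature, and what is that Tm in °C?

Primer F, 52°C

Primer F: A+T=14, G+C=6 → Tm = 2(14)+4(6) = 52°C
Primer R: A+T=4, G+C=8 → Tm = 2(4)+4(8) = 40°C
52°C vs 40°C → primer F is higher.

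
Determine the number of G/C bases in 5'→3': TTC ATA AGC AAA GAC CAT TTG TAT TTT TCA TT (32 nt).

8

Base counts: A=10, T=14, G=3, C=5
G+C = 3 + 5 = 8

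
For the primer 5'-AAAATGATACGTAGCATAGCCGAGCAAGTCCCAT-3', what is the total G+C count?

15

Scanning the sequence gives T=6, G=7, A=13, C=8.
Total G or C: 7 + 8 = 15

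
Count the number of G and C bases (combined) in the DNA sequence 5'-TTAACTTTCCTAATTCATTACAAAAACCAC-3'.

8

Base counts: C=8, G=0, A=12, T=10
Total G or C: 0 + 8 = 8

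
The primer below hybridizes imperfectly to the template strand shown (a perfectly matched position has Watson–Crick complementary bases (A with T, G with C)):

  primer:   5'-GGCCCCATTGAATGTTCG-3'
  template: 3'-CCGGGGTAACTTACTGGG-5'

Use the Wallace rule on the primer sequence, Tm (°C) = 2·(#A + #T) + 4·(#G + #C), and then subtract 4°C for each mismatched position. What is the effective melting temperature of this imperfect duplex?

Primer base counts: A=3, T=5, G=5, C=5 → A+T=8, G+C=10
Perfect-match Tm = 2(8) + 4(10) = 16 + 40 = 56°C
Mismatches (positions where the bases are not complementary): 3 (at positions 15, 16, 18)
Effective Tm = 56 − 3×4 = 56 − 12 = 44°C

44°C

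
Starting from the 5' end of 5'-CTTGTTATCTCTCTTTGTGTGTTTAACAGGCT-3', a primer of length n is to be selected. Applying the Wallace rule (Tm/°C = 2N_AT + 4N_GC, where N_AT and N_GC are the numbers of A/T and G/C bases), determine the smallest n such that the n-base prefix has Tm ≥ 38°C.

n = 14

First 13 bases: CTTGTTATCTCTC → Tm = 36°C (< 38°C)
First 14 bases: CTTGTTATCTCTCT → Tm = 38°C (≥ 38°C)
Each additional base adds 2°C (A/T) or 4°C (G/C), so Tm is non-decreasing in n; n = 14 is the first length to reach 38°C.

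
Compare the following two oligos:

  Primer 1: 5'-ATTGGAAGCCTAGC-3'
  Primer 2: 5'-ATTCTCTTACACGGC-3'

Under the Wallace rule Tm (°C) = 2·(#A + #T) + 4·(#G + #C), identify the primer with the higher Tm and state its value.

Primer 2, 44°C

Primer 1: A+T=7, G+C=7 → Tm = 2(7)+4(7) = 42°C
Primer 2: A+T=8, G+C=7 → Tm = 2(8)+4(7) = 44°C
42°C vs 44°C → primer 2 is higher.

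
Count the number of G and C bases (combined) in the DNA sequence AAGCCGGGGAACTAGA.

T=1, A=6, G=6, C=3
Total G or C: 6 + 3 = 9

9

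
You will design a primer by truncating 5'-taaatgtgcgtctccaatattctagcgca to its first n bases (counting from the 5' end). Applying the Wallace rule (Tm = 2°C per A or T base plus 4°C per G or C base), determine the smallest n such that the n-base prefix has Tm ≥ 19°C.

n = 8

First 7 bases: TAAATGT → Tm = 16°C (< 19°C)
First 8 bases: TAAATGTG → Tm = 20°C (≥ 19°C)
Since every base adds ≥2°C, Tm only increases with n, so the threshold is first crossed at n = 8.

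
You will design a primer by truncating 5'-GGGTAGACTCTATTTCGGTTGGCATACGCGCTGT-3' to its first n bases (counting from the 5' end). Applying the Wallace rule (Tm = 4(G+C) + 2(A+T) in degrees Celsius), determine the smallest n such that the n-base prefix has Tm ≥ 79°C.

First 26 bases: GGGTAGACTCTATTTCGGTTGGCATA → Tm = 76°C (< 79°C)
First 27 bases: GGGTAGACTCTATTTCGGTTGGCATAC → Tm = 80°C (≥ 79°C)
Since every base adds ≥2°C, Tm only increases with n, so the threshold is first crossed at n = 27.

n = 27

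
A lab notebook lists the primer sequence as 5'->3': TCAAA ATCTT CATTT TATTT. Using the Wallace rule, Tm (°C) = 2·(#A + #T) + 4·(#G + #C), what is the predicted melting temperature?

Counting bases: T=11, G=0, C=3, A=6
AT pairs contribute 17, GC pairs contribute 3.
Tm = 2(17) + 4(3) = 34 + 12 = 46°C

46°C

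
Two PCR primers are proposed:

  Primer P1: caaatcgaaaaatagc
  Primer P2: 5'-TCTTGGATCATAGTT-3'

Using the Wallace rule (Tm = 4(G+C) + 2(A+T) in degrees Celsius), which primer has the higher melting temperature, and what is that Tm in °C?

Primer P1, 42°C

Primer P1: A+T=11, G+C=5 → Tm = 2(11)+4(5) = 42°C
Primer P2: A+T=10, G+C=5 → Tm = 2(10)+4(5) = 40°C
42°C vs 40°C → primer P1 is higher.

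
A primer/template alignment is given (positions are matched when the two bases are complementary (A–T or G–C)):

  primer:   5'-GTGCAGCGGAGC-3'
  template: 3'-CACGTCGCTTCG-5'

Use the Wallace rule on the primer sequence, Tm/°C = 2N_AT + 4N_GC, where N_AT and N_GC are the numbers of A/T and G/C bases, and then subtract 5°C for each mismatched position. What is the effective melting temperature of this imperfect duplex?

37°C

Primer base counts: A=2, T=1, G=6, C=3 → A+T=3, G+C=9
Perfect-match Tm = 2(3) + 4(9) = 6 + 36 = 42°C
Mismatches (positions where the bases are not complementary): 1 (at position 9)
Effective Tm = 42 − 1×5 = 42 − 5 = 37°C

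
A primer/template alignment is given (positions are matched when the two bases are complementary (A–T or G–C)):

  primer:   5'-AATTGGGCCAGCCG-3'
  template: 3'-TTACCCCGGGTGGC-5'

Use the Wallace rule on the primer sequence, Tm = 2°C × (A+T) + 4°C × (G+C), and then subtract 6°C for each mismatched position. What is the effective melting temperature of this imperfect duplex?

Primer base counts: A=3, T=2, G=5, C=4 → A+T=5, G+C=9
Perfect-match Tm = 2(5) + 4(9) = 10 + 36 = 46°C
Mismatches (positions where the bases are not complementary): 3 (at positions 4, 10, 11)
Effective Tm = 46 − 3×6 = 46 − 18 = 28°C

28°C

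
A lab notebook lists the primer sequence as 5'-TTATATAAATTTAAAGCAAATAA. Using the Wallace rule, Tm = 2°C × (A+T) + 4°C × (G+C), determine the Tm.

G=1, T=8, A=13, C=1
A+T = 21, G+C = 2
Tm = 2×21 + 4×2 = 50°C

50°C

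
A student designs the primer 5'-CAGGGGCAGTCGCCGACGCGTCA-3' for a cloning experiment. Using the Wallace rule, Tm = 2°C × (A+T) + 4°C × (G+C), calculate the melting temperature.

G=9, C=8, T=2, A=4
So N_AT = 6 and N_GC = 17.
Tm = 2×6 + 4×17 = 80°C

80°C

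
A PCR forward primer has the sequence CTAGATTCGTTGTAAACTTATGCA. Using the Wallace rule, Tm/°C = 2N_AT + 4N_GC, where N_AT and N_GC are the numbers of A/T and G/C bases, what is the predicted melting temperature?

64°C

Base counts: A=7, C=4, T=9, G=4
A+T = 16, G+C = 8
Tm = 4·8 + 2·16 = 32 + 32 = 64°C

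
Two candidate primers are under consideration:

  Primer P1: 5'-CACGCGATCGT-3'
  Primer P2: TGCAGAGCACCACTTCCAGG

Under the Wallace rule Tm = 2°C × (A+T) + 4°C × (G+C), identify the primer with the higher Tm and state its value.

Primer P1: A+T=4, G+C=7 → Tm = 2(4)+4(7) = 36°C
Primer P2: A+T=8, G+C=12 → Tm = 2(8)+4(12) = 64°C
36°C vs 64°C → primer P2 is higher.

Primer P2, 64°C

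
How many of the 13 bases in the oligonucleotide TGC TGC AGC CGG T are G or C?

Counting bases: G=5, T=3, A=1, C=4
Total G or C: 5 + 4 = 9

9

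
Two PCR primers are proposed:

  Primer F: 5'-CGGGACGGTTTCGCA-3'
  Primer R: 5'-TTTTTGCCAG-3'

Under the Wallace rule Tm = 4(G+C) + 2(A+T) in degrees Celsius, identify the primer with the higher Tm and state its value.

Primer F, 50°C

Primer F: A+T=5, G+C=10 → Tm = 2(5)+4(10) = 50°C
Primer R: A+T=6, G+C=4 → Tm = 2(6)+4(4) = 28°C
50°C vs 28°C → primer F is higher.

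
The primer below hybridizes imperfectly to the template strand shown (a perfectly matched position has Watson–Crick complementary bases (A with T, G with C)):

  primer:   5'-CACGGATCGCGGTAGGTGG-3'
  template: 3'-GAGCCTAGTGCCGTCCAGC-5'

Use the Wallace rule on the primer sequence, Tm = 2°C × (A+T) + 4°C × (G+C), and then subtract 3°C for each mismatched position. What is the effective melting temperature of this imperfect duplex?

52°C

Primer base counts: A=3, T=3, G=9, C=4 → A+T=6, G+C=13
Perfect-match Tm = 2(6) + 4(13) = 12 + 52 = 64°C
Mismatches (positions where the bases are not complementary): 4 (at positions 2, 9, 13, 18)
Effective Tm = 64 − 4×3 = 64 − 12 = 52°C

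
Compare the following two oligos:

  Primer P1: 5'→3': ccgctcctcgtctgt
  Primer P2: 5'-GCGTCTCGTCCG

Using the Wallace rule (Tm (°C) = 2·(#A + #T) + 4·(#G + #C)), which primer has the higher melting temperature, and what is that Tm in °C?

Primer P1, 50°C

Primer P1: A+T=5, G+C=10 → Tm = 2(5)+4(10) = 50°C
Primer P2: A+T=3, G+C=9 → Tm = 2(3)+4(9) = 42°C
50°C vs 42°C → primer P1 is higher.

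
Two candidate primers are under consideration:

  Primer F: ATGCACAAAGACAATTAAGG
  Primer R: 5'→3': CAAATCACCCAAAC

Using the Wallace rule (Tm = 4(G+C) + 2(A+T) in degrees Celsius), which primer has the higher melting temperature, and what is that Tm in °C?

Primer F, 54°C

Primer F: A+T=13, G+C=7 → Tm = 2(13)+4(7) = 54°C
Primer R: A+T=8, G+C=6 → Tm = 2(8)+4(6) = 40°C
54°C vs 40°C → primer F is higher.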